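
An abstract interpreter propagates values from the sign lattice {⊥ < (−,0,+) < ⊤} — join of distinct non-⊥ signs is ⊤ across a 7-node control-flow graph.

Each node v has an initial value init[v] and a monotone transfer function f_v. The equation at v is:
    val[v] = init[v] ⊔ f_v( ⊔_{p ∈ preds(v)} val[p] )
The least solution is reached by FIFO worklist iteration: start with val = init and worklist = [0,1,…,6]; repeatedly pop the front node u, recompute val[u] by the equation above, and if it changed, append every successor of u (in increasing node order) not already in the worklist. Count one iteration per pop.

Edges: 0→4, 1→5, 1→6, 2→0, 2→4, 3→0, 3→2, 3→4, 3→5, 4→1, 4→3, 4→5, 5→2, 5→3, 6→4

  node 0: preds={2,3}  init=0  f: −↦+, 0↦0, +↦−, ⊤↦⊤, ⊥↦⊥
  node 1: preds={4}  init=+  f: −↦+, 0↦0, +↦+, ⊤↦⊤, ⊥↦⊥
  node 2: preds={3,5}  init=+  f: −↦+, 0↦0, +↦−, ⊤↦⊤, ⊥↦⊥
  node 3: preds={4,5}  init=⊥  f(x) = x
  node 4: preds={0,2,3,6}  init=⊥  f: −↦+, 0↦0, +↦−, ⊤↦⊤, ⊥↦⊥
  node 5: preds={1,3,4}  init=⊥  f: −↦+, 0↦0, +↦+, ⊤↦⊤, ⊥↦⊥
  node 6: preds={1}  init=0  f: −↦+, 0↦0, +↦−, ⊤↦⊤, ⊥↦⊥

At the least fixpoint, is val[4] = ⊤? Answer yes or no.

yes

Worklist (14 pops):
  #1 pop 0: in=+ → ⊤ (was 0); enqueue []
  #2 pop 1: in=⊥ → + (no change)
  #3 pop 2: in=⊥ → + (no change)
  #4 pop 3: in=⊥ → ⊥ (no change)
  #5 pop 4: in=⊤ → ⊤ (was ⊥); enqueue [1,3]
  #6 pop 5: in=⊤ → ⊤ (was ⊥); enqueue [2]
  #7 pop 6: in=+ → ⊤ (was 0); enqueue [4]
  #8 pop 1: in=⊤ → ⊤ (was +); enqueue [5,6]
  #9 pop 3: in=⊤ → ⊤ (was ⊥); enqueue [0]
  #10 pop 2: in=⊤ → ⊤ (was +); enqueue []
  #11 pop 4: in=⊤ → ⊤ (no change)
  #12 pop 5: in=⊤ → ⊤ (no change)
  #13 pop 6: in=⊤ → ⊤ (no change)
  #14 pop 0: in=⊤ → ⊤ (no change)

Fixpoint:
  val[0] = ⊤
  val[1] = ⊤
  val[2] = ⊤
  val[3] = ⊤
  val[4] = ⊤
  val[5] = ⊤
  val[6] = ⊤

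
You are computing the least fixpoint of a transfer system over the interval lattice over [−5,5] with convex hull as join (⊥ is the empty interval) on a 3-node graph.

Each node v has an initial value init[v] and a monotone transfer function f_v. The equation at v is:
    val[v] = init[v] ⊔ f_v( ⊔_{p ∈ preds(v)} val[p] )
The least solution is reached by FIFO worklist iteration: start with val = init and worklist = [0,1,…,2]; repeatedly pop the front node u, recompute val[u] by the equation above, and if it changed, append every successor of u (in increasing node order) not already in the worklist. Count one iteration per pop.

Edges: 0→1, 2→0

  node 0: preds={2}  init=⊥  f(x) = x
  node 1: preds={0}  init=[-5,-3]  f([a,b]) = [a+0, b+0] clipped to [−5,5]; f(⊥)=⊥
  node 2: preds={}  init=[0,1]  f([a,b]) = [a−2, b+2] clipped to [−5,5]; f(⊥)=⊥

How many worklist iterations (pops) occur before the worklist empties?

3

Trace (3 dequeues):
  [1] u=0 | in [0,1] | out [0,1] | prev ⊥ | push {}
  [2] u=1 | in [0,1] | out [-5,1] | prev [-5,-3] | push {}
  [3] u=2 | in ⊥ | out [0,1] | ==

Converged values:
  [0] [0,1]
  [1] [-5,1]
  [2] [0,1]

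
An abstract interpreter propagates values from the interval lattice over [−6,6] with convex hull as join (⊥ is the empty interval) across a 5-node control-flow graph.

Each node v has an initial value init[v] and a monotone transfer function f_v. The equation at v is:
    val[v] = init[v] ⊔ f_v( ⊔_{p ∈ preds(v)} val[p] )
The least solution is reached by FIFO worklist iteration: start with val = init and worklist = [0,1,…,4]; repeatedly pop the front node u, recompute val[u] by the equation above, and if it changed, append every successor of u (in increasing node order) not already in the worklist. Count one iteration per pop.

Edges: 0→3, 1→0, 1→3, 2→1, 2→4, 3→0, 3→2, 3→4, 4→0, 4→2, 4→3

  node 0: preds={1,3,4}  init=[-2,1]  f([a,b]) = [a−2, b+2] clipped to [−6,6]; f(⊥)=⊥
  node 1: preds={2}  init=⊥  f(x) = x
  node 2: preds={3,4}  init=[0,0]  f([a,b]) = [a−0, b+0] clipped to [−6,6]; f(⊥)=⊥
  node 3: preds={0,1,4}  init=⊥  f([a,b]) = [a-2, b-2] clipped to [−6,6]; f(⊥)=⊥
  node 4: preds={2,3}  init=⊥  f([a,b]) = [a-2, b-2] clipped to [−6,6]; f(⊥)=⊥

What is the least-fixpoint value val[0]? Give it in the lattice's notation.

Iteration log — 13 steps:
  step 1. node 0  ⊔preds=⊥  new=[-2,1]  stable
  step 2. node 1  ⊔preds=[0,0]  new=[0,0]  old=⊥  +wl: 0
  step 3. node 2  ⊔preds=⊥  new=[0,0]  stable
  step 4. node 3  ⊔preds=[-2,1]  new=[-4,-1]  old=⊥  +wl: 2
  step 5. node 4  ⊔preds=[-4,0]  new=[-6,-2]  old=⊥  +wl: 3
  step 6. node 0  ⊔preds=[-6,0]  new=[-6,2]  old=[-2,1]  +wl: 
  step 7. node 2  ⊔preds=[-6,-1]  new=[-6,0]  old=[0,0]  +wl: 1,4
  step 8. node 3  ⊔preds=[-6,2]  new=[-6,0]  old=[-4,-1]  +wl: 0,2
  step 9. node 1  ⊔preds=[-6,0]  new=[-6,0]  old=[0,0]  +wl: 3
  step 10. node 4  ⊔preds=[-6,0]  new=[-6,-2]  stable
  step 11. node 0  ⊔preds=[-6,0]  new=[-6,2]  stable
  step 12. node 2  ⊔preds=[-6,0]  new=[-6,0]  stable
  step 13. node 3  ⊔preds=[-6,2]  new=[-6,0]  stable

Least fixpoint reached:
  node 0: [-6,2]
  node 1: [-6,0]
  node 2: [-6,0]
  node 3: [-6,0]
  node 4: [-6,-2]

[-6,2]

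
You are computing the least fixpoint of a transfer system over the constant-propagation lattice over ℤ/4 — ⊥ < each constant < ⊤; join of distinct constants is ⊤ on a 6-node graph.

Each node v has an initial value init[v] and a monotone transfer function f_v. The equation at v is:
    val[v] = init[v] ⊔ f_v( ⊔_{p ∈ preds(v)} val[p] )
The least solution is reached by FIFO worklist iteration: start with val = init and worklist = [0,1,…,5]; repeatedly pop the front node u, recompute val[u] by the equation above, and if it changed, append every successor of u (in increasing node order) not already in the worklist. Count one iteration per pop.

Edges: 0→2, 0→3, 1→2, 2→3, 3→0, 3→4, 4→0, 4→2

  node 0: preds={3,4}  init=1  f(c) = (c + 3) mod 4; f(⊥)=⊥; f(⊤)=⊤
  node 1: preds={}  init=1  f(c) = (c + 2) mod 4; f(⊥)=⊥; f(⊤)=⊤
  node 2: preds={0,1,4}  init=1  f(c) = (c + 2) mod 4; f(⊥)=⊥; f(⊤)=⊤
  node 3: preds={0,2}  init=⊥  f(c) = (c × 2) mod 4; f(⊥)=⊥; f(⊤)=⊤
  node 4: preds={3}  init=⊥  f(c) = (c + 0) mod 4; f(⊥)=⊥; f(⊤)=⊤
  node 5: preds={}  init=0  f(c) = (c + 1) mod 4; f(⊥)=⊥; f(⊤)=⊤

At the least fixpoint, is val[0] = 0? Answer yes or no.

Iteration log — 9 steps:
  step 1. node 0  ⊔preds=⊥  new=1  stable
  step 2. node 1  ⊔preds=⊥  new=1  stable
  step 3. node 2  ⊔preds=1  new=⊤  old=1  +wl: 
  step 4. node 3  ⊔preds=⊤  new=⊤  old=⊥  +wl: 0
  step 5. node 4  ⊔preds=⊤  new=⊤  old=⊥  +wl: 2
  step 6. node 5  ⊔preds=⊥  new=0  stable
  step 7. node 0  ⊔preds=⊤  new=⊤  old=1  +wl: 3
  step 8. node 2  ⊔preds=⊤  new=⊤  stable
  step 9. node 3  ⊔preds=⊤  new=⊤  stable

Least fixpoint reached:
  node 0: ⊤
  node 1: 1
  node 2: ⊤
  node 3: ⊤
  node 4: ⊤
  node 5: 0

no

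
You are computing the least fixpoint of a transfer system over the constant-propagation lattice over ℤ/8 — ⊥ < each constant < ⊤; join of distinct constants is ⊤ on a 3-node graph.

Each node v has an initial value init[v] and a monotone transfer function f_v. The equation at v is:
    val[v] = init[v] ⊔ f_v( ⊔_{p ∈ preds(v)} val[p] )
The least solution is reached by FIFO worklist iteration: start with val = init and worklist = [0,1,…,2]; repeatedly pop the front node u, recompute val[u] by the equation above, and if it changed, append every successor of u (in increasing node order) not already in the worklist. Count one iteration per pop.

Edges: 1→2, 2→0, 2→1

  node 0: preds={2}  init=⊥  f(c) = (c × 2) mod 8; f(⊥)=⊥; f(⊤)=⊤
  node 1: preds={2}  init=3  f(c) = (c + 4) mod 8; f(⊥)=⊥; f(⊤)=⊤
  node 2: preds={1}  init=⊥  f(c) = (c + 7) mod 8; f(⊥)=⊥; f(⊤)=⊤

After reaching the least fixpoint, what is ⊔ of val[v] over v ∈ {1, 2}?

⊤

Worklist (8 pops):
  #1 pop 0: in=⊥ → ⊥ (no change)
  #2 pop 1: in=⊥ → 3 (no change)
  #3 pop 2: in=3 → 2 (was ⊥); enqueue [0,1]
  #4 pop 0: in=2 → 4 (was ⊥); enqueue []
  #5 pop 1: in=2 → ⊤ (was 3); enqueue [2]
  #6 pop 2: in=⊤ → ⊤ (was 2); enqueue [0,1]
  #7 pop 0: in=⊤ → ⊤ (was 4); enqueue []
  #8 pop 1: in=⊤ → ⊤ (no change)

Fixpoint:
  val[0] = ⊤
  val[1] = ⊤
  val[2] = ⊤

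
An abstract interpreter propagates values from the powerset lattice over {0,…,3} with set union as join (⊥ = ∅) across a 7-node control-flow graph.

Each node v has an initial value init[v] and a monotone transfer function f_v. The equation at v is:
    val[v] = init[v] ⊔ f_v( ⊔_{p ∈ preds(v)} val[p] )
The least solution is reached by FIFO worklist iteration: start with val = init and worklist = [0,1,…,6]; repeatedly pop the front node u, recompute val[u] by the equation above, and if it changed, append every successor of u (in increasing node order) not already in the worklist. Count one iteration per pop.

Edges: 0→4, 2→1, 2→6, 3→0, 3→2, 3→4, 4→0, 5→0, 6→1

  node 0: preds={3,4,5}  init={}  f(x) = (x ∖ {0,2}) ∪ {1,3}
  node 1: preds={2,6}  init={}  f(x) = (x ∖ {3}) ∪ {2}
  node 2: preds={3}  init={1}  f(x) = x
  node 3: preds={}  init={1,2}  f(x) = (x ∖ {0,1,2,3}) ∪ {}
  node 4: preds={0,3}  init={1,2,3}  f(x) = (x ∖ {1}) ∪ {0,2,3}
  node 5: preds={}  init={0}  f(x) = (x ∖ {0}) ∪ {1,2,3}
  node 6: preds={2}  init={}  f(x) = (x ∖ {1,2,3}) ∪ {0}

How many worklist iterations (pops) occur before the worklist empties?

Trace (9 dequeues):
  [1] u=0 | in {0,1,2,3} | out {1,3} | prev {} | push {}
  [2] u=1 | in {1} | out {1,2} | prev {} | push {}
  [3] u=2 | in {1,2} | out {1,2} | prev {1} | push {1}
  [4] u=3 | in {} | out {1,2} | ==
  [5] u=4 | in {1,2,3} | out {0,1,2,3} | prev {1,2,3} | push {0}
  [6] u=5 | in {} | out {0,1,2,3} | prev {0} | push {}
  [7] u=6 | in {1,2} | out {0} | prev {} | push {}
  [8] u=1 | in {0,1,2} | out {0,1,2} | prev {1,2} | push {}
  [9] u=0 | in {0,1,2,3} | out {1,3} | ==

Converged values:
  [0] {1,3}
  [1] {0,1,2}
  [2] {1,2}
  [3] {1,2}
  [4] {0,1,2,3}
  [5] {0,1,2,3}
  [6] {0}

9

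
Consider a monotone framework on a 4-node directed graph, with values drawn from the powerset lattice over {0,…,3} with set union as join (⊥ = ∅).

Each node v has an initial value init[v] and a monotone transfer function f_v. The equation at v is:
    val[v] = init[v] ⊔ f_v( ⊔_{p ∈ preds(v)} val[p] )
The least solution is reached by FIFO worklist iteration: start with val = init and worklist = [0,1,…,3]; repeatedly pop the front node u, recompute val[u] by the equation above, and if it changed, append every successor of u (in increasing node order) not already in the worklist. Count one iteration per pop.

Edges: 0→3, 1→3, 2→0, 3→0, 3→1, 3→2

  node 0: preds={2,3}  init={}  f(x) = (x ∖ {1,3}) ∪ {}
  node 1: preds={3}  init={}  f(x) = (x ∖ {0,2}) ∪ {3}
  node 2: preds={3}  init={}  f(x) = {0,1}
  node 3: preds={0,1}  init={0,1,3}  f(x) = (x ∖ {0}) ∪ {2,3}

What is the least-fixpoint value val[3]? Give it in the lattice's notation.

Trace (8 dequeues):
  [1] u=0 | in {0,1,3} | out {0} | prev {} | push {}
  [2] u=1 | in {0,1,3} | out {1,3} | prev {} | push {}
  [3] u=2 | in {0,1,3} | out {0,1} | prev {} | push {0}
  [4] u=3 | in {0,1,3} | out {0,1,2,3} | prev {0,1,3} | push {1,2}
  [5] u=0 | in {0,1,2,3} | out {0,2} | prev {0} | push {3}
  [6] u=1 | in {0,1,2,3} | out {1,3} | ==
  [7] u=2 | in {0,1,2,3} | out {0,1} | ==
  [8] u=3 | in {0,1,2,3} | out {0,1,2,3} | ==

Converged values:
  [0] {0,2}
  [1] {1,3}
  [2] {0,1}
  [3] {0,1,2,3}

{0,1,2,3}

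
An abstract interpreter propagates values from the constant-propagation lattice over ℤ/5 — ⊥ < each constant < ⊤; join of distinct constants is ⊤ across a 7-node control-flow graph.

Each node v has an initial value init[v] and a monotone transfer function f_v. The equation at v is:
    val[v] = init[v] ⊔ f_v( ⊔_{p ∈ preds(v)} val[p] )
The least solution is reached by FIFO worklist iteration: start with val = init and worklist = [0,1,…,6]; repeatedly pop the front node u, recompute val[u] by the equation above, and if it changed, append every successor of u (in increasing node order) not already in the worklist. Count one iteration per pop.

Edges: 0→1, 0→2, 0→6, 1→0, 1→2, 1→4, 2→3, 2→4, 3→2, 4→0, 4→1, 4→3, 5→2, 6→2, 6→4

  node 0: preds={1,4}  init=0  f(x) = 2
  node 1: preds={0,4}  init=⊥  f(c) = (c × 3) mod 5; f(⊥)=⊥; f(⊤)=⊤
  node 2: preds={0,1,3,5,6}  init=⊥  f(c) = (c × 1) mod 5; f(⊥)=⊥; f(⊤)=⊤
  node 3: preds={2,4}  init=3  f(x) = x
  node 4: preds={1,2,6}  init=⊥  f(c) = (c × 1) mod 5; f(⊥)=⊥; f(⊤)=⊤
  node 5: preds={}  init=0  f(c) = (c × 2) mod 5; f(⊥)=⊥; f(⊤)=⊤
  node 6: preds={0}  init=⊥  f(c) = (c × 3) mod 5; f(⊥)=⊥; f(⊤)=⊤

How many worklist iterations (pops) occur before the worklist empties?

12

Iteration log — 12 steps:
  step 1. node 0  ⊔preds=⊥  new=⊤  old=0  +wl: 
  step 2. node 1  ⊔preds=⊤  new=⊤  old=⊥  +wl: 0
  step 3. node 2  ⊔preds=⊤  new=⊤  old=⊥  +wl: 
  step 4. node 3  ⊔preds=⊤  new=⊤  old=3  +wl: 2
  step 5. node 4  ⊔preds=⊤  new=⊤  old=⊥  +wl: 1,3
  step 6. node 5  ⊔preds=⊥  new=0  stable
  step 7. node 6  ⊔preds=⊤  new=⊤  old=⊥  +wl: 4
  step 8. node 0  ⊔preds=⊤  new=⊤  stable
  step 9. node 2  ⊔preds=⊤  new=⊤  stable
  step 10. node 1  ⊔preds=⊤  new=⊤  stable
  step 11. node 3  ⊔preds=⊤  new=⊤  stable
  step 12. node 4  ⊔preds=⊤  new=⊤  stable

Least fixpoint reached:
  node 0: ⊤
  node 1: ⊤
  node 2: ⊤
  node 3: ⊤
  node 4: ⊤
  node 5: 0
  node 6: ⊤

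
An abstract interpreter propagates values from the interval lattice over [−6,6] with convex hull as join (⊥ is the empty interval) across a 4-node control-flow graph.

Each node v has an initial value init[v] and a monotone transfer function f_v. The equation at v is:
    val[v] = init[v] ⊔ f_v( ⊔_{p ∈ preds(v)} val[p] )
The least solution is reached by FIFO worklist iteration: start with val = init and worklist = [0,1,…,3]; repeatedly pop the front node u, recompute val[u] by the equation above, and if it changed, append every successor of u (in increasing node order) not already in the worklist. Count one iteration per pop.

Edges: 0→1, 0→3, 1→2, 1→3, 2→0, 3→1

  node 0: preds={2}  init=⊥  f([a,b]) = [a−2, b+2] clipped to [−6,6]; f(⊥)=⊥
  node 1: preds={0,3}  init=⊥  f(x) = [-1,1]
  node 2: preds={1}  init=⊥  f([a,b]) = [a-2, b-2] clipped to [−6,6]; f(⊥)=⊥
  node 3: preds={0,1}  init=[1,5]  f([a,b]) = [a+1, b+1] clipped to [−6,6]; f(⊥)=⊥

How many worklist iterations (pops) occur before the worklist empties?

8

Iteration log — 8 steps:
  step 1. node 0  ⊔preds=⊥  new=⊥  stable
  step 2. node 1  ⊔preds=[1,5]  new=[-1,1]  old=⊥  +wl: 
  step 3. node 2  ⊔preds=[-1,1]  new=[-3,-1]  old=⊥  +wl: 0
  step 4. node 3  ⊔preds=[-1,1]  new=[0,5]  old=[1,5]  +wl: 1
  step 5. node 0  ⊔preds=[-3,-1]  new=[-5,1]  old=⊥  +wl: 3
  step 6. node 1  ⊔preds=[-5,5]  new=[-1,1]  stable
  step 7. node 3  ⊔preds=[-5,1]  new=[-4,5]  old=[0,5]  +wl: 1
  step 8. node 1  ⊔preds=[-5,5]  new=[-1,1]  stable

Least fixpoint reached:
  node 0: [-5,1]
  node 1: [-1,1]
  node 2: [-3,-1]
  node 3: [-4,5]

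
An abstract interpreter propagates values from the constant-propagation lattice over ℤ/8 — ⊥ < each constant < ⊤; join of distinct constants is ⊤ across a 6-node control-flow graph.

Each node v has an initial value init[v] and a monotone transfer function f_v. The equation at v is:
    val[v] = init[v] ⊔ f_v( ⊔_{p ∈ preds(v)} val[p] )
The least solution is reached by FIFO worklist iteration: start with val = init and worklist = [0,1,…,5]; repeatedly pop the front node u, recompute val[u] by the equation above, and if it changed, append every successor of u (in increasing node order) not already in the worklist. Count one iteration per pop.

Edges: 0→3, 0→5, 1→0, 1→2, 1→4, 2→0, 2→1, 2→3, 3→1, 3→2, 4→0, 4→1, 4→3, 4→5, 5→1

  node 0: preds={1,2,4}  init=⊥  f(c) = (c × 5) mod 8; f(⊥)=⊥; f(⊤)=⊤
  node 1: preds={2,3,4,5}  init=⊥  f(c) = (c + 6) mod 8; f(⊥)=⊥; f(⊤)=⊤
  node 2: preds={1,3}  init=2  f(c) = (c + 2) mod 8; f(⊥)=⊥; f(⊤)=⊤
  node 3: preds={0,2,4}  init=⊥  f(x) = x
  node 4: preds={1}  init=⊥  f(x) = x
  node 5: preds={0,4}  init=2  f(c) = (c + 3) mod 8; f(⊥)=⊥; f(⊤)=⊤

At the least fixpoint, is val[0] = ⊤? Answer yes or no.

yes

Trace (18 dequeues):
  [1] u=0 | in 2 | out 2 | prev ⊥ | push {}
  [2] u=1 | in 2 | out 0 | prev ⊥ | push {0}
  [3] u=2 | in 0 | out 2 | ==
  [4] u=3 | in 2 | out 2 | prev ⊥ | push {1,2}
  [5] u=4 | in 0 | out 0 | prev ⊥ | push {3}
  [6] u=5 | in ⊤ | out ⊤ | prev 2 | push {}
  [7] u=0 | in ⊤ | out ⊤ | prev 2 | push {5}
  [8] u=1 | in ⊤ | out ⊤ | prev 0 | push {0,4}
  [9] u=2 | in ⊤ | out ⊤ | prev 2 | push {1}
  [10] u=3 | in ⊤ | out ⊤ | prev 2 | push {2}
  [11] u=5 | in ⊤ | out ⊤ | ==
  [12] u=0 | in ⊤ | out ⊤ | ==
  [13] u=4 | in ⊤ | out ⊤ | prev 0 | push {0,3,5}
  [14] u=1 | in ⊤ | out ⊤ | ==
  [15] u=2 | in ⊤ | out ⊤ | ==
  [16] u=0 | in ⊤ | out ⊤ | ==
  [17] u=3 | in ⊤ | out ⊤ | ==
  [18] u=5 | in ⊤ | out ⊤ | ==

Converged values:
  [0] ⊤
  [1] ⊤
  [2] ⊤
  [3] ⊤
  [4] ⊤
  [5] ⊤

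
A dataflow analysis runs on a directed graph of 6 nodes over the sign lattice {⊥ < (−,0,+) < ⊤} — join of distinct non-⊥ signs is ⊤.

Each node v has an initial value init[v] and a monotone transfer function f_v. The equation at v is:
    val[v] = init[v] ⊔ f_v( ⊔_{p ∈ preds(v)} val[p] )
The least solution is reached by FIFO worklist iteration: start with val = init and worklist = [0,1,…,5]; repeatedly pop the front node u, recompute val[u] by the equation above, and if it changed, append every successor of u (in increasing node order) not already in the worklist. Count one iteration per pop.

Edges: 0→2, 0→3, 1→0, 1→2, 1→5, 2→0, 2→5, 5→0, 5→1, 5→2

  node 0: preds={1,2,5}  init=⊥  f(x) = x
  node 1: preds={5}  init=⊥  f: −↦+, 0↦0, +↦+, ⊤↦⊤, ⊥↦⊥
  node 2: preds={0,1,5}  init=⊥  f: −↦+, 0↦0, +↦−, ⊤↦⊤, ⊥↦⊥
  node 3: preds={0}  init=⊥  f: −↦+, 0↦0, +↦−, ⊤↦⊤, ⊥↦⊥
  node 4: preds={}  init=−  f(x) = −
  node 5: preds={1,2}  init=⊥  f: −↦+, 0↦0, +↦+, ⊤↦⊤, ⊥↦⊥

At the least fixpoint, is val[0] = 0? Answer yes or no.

no

Trace (6 dequeues):
  [1] u=0 | in ⊥ | out ⊥ | ==
  [2] u=1 | in ⊥ | out ⊥ | ==
  [3] u=2 | in ⊥ | out ⊥ | ==
  [4] u=3 | in ⊥ | out ⊥ | ==
  [5] u=4 | in ⊥ | out − | ==
  [6] u=5 | in ⊥ | out ⊥ | ==

Converged values:
  [0] ⊥
  [1] ⊥
  [2] ⊥
  [3] ⊥
  [4] −
  [5] ⊥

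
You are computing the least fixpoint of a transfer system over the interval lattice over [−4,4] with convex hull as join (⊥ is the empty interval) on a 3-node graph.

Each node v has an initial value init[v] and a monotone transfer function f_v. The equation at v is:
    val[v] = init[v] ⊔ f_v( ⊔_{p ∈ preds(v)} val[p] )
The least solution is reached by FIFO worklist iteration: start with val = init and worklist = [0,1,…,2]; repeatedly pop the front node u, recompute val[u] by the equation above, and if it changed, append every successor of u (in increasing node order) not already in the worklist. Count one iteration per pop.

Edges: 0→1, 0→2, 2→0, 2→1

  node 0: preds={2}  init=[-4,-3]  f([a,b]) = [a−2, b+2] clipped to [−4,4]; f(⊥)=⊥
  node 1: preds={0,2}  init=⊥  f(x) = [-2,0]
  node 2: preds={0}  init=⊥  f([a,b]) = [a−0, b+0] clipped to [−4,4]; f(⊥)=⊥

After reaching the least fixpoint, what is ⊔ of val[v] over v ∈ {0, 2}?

[-4,4]

Worklist (17 pops):
  #1 pop 0: in=⊥ → [-4,-3] (no change)
  #2 pop 1: in=[-4,-3] → [-2,0] (was ⊥); enqueue []
  #3 pop 2: in=[-4,-3] → [-4,-3] (was ⊥); enqueue [0,1]
  #4 pop 0: in=[-4,-3] → [-4,-1] (was [-4,-3]); enqueue [2]
  #5 pop 1: in=[-4,-1] → [-2,0] (no change)
  #6 pop 2: in=[-4,-1] → [-4,-1] (was [-4,-3]); enqueue [0,1]
  #7 pop 0: in=[-4,-1] → [-4,1] (was [-4,-1]); enqueue [2]
  #8 pop 1: in=[-4,1] → [-2,0] (no change)
  #9 pop 2: in=[-4,1] → [-4,1] (was [-4,-1]); enqueue [0,1]
  #10 pop 0: in=[-4,1] → [-4,3] (was [-4,1]); enqueue [2]
  #11 pop 1: in=[-4,3] → [-2,0] (no change)
  #12 pop 2: in=[-4,3] → [-4,3] (was [-4,1]); enqueue [0,1]
  #13 pop 0: in=[-4,3] → [-4,4] (was [-4,3]); enqueue [2]
  #14 pop 1: in=[-4,4] → [-2,0] (no change)
  #15 pop 2: in=[-4,4] → [-4,4] (was [-4,3]); enqueue [0,1]
  #16 pop 0: in=[-4,4] → [-4,4] (no change)
  #17 pop 1: in=[-4,4] → [-2,0] (no change)

Fixpoint:
  val[0] = [-4,4]
  val[1] = [-2,0]
  val[2] = [-4,4]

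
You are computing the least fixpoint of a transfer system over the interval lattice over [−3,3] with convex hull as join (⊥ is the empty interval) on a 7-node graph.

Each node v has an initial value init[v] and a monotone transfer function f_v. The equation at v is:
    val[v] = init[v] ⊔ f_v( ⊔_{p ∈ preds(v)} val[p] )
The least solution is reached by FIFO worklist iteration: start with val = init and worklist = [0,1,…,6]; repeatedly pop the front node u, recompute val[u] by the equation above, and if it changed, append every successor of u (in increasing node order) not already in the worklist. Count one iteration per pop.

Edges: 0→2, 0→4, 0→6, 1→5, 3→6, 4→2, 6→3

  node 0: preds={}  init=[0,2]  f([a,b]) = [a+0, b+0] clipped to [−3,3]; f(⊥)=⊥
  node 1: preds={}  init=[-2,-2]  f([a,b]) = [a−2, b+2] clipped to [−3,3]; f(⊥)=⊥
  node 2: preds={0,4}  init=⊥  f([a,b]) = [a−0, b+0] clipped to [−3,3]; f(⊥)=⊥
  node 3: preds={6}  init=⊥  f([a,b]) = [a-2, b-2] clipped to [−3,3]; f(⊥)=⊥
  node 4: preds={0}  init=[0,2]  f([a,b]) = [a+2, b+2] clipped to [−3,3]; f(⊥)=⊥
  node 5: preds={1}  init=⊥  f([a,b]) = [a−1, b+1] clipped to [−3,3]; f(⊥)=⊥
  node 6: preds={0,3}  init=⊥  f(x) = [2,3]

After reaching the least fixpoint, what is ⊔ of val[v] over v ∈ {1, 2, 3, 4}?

[-2,3]

Iteration log — 10 steps:
  step 1. node 0  ⊔preds=⊥  new=[0,2]  stable
  step 2. node 1  ⊔preds=⊥  new=[-2,-2]  stable
  step 3. node 2  ⊔preds=[0,2]  new=[0,2]  old=⊥  +wl: 
  step 4. node 3  ⊔preds=⊥  new=⊥  stable
  step 5. node 4  ⊔preds=[0,2]  new=[0,3]  old=[0,2]  +wl: 2
  step 6. node 5  ⊔preds=[-2,-2]  new=[-3,-1]  old=⊥  +wl: 
  step 7. node 6  ⊔preds=[0,2]  new=[2,3]  old=⊥  +wl: 3
  step 8. node 2  ⊔preds=[0,3]  new=[0,3]  old=[0,2]  +wl: 
  step 9. node 3  ⊔preds=[2,3]  new=[0,1]  old=⊥  +wl: 6
  step 10. node 6  ⊔preds=[0,2]  new=[2,3]  stable

Least fixpoint reached:
  node 0: [0,2]
  node 1: [-2,-2]
  node 2: [0,3]
  node 3: [0,1]
  node 4: [0,3]
  node 5: [-3,-1]
  node 6: [2,3]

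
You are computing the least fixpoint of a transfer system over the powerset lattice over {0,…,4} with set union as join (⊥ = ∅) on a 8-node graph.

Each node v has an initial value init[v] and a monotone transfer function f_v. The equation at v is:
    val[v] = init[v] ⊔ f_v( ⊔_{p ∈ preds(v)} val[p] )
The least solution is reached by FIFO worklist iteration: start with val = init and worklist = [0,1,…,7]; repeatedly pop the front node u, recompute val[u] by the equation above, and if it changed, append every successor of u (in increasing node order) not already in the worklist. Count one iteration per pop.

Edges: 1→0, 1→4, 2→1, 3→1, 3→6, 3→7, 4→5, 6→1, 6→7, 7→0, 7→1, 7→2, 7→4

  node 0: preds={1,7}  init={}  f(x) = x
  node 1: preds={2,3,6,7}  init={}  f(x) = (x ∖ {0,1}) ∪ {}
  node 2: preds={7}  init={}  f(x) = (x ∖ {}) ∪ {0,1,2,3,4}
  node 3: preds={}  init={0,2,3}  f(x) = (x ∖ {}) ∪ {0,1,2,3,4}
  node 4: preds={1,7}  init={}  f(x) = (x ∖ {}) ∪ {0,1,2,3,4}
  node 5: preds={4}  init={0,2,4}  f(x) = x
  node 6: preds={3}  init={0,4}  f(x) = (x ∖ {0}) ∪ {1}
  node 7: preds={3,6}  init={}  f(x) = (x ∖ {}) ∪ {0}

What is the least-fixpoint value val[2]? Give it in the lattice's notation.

{0,1,2,3,4}

Trace (12 dequeues):
  [1] u=0 | in {} | out {} | ==
  [2] u=1 | in {0,2,3,4} | out {2,3,4} | prev {} | push {0}
  [3] u=2 | in {} | out {0,1,2,3,4} | prev {} | push {1}
  [4] u=3 | in {} | out {0,1,2,3,4} | prev {0,2,3} | push {}
  [5] u=4 | in {2,3,4} | out {0,1,2,3,4} | prev {} | push {}
  [6] u=5 | in {0,1,2,3,4} | out {0,1,2,3,4} | prev {0,2,4} | push {}
  [7] u=6 | in {0,1,2,3,4} | out {0,1,2,3,4} | prev {0,4} | push {}
  [8] u=7 | in {0,1,2,3,4} | out {0,1,2,3,4} | prev {} | push {2,4}
  [9] u=0 | in {0,1,2,3,4} | out {0,1,2,3,4} | prev {} | push {}
  [10] u=1 | in {0,1,2,3,4} | out {2,3,4} | ==
  [11] u=2 | in {0,1,2,3,4} | out {0,1,2,3,4} | ==
  [12] u=4 | in {0,1,2,3,4} | out {0,1,2,3,4} | ==

Converged values:
  [0] {0,1,2,3,4}
  [1] {2,3,4}
  [2] {0,1,2,3,4}
  [3] {0,1,2,3,4}
  [4] {0,1,2,3,4}
  [5] {0,1,2,3,4}
  [6] {0,1,2,3,4}
  [7] {0,1,2,3,4}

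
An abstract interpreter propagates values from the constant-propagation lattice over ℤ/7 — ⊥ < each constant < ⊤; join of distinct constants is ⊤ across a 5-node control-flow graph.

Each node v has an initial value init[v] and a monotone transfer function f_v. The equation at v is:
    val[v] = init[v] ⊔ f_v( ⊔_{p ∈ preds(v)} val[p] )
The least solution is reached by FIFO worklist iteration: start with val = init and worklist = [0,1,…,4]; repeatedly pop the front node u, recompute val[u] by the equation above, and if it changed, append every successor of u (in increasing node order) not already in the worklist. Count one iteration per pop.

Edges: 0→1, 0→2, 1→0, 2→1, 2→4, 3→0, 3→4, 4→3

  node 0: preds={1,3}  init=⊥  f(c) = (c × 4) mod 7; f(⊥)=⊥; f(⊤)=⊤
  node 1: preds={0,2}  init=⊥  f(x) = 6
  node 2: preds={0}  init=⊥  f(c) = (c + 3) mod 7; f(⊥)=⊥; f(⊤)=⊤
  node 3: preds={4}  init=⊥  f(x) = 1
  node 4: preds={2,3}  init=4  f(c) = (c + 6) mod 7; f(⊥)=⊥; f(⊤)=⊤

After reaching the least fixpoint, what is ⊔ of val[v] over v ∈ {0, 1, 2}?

⊤

Iteration log — 11 steps:
  step 1. node 0  ⊔preds=⊥  new=⊥  stable
  step 2. node 1  ⊔preds=⊥  new=6  old=⊥  +wl: 0
  step 3. node 2  ⊔preds=⊥  new=⊥  stable
  step 4. node 3  ⊔preds=4  new=1  old=⊥  +wl: 
  step 5. node 4  ⊔preds=1  new=⊤  old=4  +wl: 3
  step 6. node 0  ⊔preds=⊤  new=⊤  old=⊥  +wl: 1,2
  step 7. node 3  ⊔preds=⊤  new=1  stable
  step 8. node 1  ⊔preds=⊤  new=6  stable
  step 9. node 2  ⊔preds=⊤  new=⊤  old=⊥  +wl: 1,4
  step 10. node 1  ⊔preds=⊤  new=6  stable
  step 11. node 4  ⊔preds=⊤  new=⊤  stable

Least fixpoint reached:
  node 0: ⊤
  node 1: 6
  node 2: ⊤
  node 3: 1
  node 4: ⊤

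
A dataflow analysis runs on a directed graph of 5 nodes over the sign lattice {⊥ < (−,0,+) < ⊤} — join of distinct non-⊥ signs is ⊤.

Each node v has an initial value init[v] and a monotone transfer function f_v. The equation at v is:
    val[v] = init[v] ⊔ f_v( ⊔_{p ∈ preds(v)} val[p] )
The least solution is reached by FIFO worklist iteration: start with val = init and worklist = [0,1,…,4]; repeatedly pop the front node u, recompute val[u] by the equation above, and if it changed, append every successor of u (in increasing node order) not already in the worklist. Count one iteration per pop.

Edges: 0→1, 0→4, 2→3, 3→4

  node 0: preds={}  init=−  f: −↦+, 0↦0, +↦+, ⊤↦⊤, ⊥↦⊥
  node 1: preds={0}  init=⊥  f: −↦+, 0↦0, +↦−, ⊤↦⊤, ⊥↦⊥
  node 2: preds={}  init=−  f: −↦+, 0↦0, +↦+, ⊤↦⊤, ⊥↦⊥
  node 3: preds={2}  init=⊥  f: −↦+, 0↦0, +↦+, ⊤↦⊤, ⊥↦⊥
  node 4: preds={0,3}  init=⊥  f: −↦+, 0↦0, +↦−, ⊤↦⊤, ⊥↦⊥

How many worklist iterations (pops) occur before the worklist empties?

5

Worklist (5 pops):
  #1 pop 0: in=⊥ → − (no change)
  #2 pop 1: in=− → + (was ⊥); enqueue []
  #3 pop 2: in=⊥ → − (no change)
  #4 pop 3: in=− → + (was ⊥); enqueue []
  #5 pop 4: in=⊤ → ⊤ (was ⊥); enqueue []

Fixpoint:
  val[0] = −
  val[1] = +
  val[2] = −
  val[3] = +
  val[4] = ⊤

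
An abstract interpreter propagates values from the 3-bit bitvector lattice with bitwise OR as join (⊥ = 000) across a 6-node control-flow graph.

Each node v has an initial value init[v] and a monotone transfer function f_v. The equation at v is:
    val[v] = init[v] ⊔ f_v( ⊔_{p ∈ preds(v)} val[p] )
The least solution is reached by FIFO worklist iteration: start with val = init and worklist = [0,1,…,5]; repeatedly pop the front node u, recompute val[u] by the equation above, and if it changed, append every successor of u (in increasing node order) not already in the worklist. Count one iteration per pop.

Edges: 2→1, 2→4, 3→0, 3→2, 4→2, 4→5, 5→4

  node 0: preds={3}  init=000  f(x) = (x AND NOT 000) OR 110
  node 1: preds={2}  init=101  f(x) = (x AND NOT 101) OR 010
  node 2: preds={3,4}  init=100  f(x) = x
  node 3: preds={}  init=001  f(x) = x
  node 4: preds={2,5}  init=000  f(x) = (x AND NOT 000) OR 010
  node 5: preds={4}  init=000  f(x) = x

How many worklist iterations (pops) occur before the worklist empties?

10

Iteration log — 10 steps:
  step 1. node 0  ⊔preds=001  new=111  old=000  +wl: 
  step 2. node 1  ⊔preds=100  new=111  old=101  +wl: 
  step 3. node 2  ⊔preds=001  new=101  old=100  +wl: 1
  step 4. node 3  ⊔preds=000  new=001  stable
  step 5. node 4  ⊔preds=101  new=111  old=000  +wl: 2
  step 6. node 5  ⊔preds=111  new=111  old=000  +wl: 4
  step 7. node 1  ⊔preds=101  new=111  stable
  step 8. node 2  ⊔preds=111  new=111  old=101  +wl: 1
  step 9. node 4  ⊔preds=111  new=111  stable
  step 10. node 1  ⊔preds=111  new=111  stable

Least fixpoint reached:
  node 0: 111
  node 1: 111
  node 2: 111
  node 3: 001
  node 4: 111
  node 5: 111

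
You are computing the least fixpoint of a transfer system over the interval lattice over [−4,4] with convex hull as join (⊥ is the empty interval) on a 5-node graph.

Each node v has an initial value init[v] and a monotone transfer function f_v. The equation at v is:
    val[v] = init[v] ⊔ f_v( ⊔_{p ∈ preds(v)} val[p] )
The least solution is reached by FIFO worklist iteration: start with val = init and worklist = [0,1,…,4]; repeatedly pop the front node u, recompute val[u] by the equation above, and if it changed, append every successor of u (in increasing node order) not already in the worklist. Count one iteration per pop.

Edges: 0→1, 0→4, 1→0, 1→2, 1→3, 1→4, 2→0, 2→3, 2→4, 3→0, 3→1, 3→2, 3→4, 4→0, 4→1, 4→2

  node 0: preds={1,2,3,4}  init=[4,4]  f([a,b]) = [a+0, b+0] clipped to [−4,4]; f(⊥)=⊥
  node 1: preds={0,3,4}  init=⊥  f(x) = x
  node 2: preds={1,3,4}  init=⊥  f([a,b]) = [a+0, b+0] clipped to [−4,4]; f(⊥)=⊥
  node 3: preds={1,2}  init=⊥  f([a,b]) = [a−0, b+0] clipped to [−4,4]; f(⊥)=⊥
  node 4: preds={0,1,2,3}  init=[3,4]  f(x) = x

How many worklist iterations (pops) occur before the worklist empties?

8

Trace (8 dequeues):
  [1] u=0 | in [3,4] | out [3,4] | prev [4,4] | push {}
  [2] u=1 | in [3,4] | out [3,4] | prev ⊥ | push {0}
  [3] u=2 | in [3,4] | out [3,4] | prev ⊥ | push {}
  [4] u=3 | in [3,4] | out [3,4] | prev ⊥ | push {1,2}
  [5] u=4 | in [3,4] | out [3,4] | ==
  [6] u=0 | in [3,4] | out [3,4] | ==
  [7] u=1 | in [3,4] | out [3,4] | ==
  [8] u=2 | in [3,4] | out [3,4] | ==

Converged values:
  [0] [3,4]
  [1] [3,4]
  [2] [3,4]
  [3] [3,4]
  [4] [3,4]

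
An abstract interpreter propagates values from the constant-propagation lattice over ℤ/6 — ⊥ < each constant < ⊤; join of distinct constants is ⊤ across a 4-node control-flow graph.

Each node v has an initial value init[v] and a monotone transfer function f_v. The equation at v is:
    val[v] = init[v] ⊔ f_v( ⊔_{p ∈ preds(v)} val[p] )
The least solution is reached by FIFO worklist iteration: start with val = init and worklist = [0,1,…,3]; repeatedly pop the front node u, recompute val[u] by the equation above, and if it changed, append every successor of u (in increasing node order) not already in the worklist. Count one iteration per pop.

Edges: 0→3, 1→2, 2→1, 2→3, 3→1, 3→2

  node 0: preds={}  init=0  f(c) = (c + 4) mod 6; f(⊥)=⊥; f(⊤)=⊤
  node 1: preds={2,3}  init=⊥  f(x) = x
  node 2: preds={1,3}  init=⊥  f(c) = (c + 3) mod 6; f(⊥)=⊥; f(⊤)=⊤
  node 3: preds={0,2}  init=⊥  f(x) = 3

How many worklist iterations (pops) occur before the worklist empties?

Worklist (11 pops):
  #1 pop 0: in=⊥ → 0 (no change)
  #2 pop 1: in=⊥ → ⊥ (no change)
  #3 pop 2: in=⊥ → ⊥ (no change)
  #4 pop 3: in=0 → 3 (was ⊥); enqueue [1,2]
  #5 pop 1: in=3 → 3 (was ⊥); enqueue []
  #6 pop 2: in=3 → 0 (was ⊥); enqueue [1,3]
  #7 pop 1: in=⊤ → ⊤ (was 3); enqueue [2]
  #8 pop 3: in=0 → 3 (no change)
  #9 pop 2: in=⊤ → ⊤ (was 0); enqueue [1,3]
  #10 pop 1: in=⊤ → ⊤ (no change)
  #11 pop 3: in=⊤ → 3 (no change)

Fixpoint:
  val[0] = 0
  val[1] = ⊤
  val[2] = ⊤
  val[3] = 3

11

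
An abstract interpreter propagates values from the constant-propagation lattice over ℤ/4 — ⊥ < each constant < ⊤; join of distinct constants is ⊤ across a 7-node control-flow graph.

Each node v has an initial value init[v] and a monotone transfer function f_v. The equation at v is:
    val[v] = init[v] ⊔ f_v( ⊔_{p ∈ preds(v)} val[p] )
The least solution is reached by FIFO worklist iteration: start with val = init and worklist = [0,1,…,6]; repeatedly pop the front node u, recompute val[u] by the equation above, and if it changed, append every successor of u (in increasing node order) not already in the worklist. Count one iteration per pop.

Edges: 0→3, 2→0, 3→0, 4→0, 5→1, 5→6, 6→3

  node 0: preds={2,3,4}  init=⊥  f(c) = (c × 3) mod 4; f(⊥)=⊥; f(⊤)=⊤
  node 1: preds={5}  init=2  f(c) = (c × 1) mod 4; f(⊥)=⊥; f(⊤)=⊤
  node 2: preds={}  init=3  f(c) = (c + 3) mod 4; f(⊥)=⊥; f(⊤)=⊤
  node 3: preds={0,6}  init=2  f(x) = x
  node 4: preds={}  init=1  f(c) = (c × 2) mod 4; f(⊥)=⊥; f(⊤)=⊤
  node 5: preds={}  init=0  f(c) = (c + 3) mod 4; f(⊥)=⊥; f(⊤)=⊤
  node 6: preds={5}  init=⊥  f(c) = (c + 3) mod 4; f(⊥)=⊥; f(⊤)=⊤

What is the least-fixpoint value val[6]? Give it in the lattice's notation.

Trace (9 dequeues):
  [1] u=0 | in ⊤ | out ⊤ | prev ⊥ | push {}
  [2] u=1 | in 0 | out ⊤ | prev 2 | push {}
  [3] u=2 | in ⊥ | out 3 | ==
  [4] u=3 | in ⊤ | out ⊤ | prev 2 | push {0}
  [5] u=4 | in ⊥ | out 1 | ==
  [6] u=5 | in ⊥ | out 0 | ==
  [7] u=6 | in 0 | out 3 | prev ⊥ | push {3}
  [8] u=0 | in ⊤ | out ⊤ | ==
  [9] u=3 | in ⊤ | out ⊤ | ==

Converged values:
  [0] ⊤
  [1] ⊤
  [2] 3
  [3] ⊤
  [4] 1
  [5] 0
  [6] 3

3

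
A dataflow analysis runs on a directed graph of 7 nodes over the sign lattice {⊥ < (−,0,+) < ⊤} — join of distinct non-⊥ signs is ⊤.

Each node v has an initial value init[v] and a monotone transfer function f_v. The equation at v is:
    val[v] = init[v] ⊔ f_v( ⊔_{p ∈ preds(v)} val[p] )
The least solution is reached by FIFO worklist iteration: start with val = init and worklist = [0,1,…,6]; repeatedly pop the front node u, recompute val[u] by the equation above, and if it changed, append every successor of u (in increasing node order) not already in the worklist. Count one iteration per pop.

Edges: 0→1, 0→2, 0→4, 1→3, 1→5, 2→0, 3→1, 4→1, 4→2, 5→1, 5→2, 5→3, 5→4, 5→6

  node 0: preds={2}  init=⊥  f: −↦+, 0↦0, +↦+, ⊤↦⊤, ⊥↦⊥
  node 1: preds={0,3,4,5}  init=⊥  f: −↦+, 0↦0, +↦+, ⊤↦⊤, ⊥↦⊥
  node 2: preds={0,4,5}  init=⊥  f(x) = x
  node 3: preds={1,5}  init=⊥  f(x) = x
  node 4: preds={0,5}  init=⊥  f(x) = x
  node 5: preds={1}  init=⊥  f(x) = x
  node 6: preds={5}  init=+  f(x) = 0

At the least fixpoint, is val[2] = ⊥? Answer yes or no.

yes

Worklist (7 pops):
  #1 pop 0: in=⊥ → ⊥ (no change)
  #2 pop 1: in=⊥ → ⊥ (no change)
  #3 pop 2: in=⊥ → ⊥ (no change)
  #4 pop 3: in=⊥ → ⊥ (no change)
  #5 pop 4: in=⊥ → ⊥ (no change)
  #6 pop 5: in=⊥ → ⊥ (no change)
  #7 pop 6: in=⊥ → ⊤ (was +); enqueue []

Fixpoint:
  val[0] = ⊥
  val[1] = ⊥
  val[2] = ⊥
  val[3] = ⊥
  val[4] = ⊥
  val[5] = ⊥
  val[6] = ⊤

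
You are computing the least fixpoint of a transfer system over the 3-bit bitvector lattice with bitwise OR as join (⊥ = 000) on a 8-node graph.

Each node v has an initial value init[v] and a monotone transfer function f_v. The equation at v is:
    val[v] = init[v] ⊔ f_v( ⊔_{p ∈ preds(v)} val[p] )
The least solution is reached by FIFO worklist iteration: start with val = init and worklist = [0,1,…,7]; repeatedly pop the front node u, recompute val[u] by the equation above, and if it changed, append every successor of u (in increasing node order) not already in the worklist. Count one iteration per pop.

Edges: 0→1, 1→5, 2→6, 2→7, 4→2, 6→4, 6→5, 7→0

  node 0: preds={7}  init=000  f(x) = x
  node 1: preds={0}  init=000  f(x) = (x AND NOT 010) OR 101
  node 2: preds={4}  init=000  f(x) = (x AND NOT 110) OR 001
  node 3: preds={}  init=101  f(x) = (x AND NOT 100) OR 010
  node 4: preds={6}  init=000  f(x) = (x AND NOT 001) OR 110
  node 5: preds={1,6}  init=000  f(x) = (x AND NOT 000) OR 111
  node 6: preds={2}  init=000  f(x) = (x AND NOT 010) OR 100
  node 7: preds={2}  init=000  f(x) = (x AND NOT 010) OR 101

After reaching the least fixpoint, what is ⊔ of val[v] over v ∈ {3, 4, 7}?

111

Trace (13 dequeues):
  [1] u=0 | in 000 | out 000 | ==
  [2] u=1 | in 000 | out 101 | prev 000 | push {}
  [3] u=2 | in 000 | out 001 | prev 000 | push {}
  [4] u=3 | in 000 | out 111 | prev 101 | push {}
  [5] u=4 | in 000 | out 110 | prev 000 | push {2}
  [6] u=5 | in 101 | out 111 | prev 000 | push {}
  [7] u=6 | in 001 | out 101 | prev 000 | push {4,5}
  [8] u=7 | in 001 | out 101 | prev 000 | push {0}
  [9] u=2 | in 110 | out 001 | ==
  [10] u=4 | in 101 | out 110 | ==
  [11] u=5 | in 101 | out 111 | ==
  [12] u=0 | in 101 | out 101 | prev 000 | push {1}
  [13] u=1 | in 101 | out 101 | ==

Converged values:
  [0] 101
  [1] 101
  [2] 001
  [3] 111
  [4] 110
  [5] 111
  [6] 101
  [7] 101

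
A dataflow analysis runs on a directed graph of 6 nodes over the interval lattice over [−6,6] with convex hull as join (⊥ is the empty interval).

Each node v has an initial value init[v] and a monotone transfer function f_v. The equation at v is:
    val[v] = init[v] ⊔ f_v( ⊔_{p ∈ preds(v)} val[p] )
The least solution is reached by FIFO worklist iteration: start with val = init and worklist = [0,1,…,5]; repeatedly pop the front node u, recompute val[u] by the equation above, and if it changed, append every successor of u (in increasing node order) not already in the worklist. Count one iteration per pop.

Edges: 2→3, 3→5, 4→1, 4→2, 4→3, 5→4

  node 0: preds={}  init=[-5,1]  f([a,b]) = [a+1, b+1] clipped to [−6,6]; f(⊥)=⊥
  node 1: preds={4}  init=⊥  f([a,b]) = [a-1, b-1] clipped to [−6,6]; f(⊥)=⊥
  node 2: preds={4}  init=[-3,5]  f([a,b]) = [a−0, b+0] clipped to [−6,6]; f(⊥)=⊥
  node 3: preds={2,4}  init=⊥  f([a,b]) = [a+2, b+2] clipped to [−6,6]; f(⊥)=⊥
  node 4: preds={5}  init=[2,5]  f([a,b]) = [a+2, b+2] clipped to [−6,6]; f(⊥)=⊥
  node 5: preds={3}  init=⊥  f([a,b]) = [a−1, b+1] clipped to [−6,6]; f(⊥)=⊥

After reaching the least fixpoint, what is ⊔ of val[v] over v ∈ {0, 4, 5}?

Iteration log — 10 steps:
  step 1. node 0  ⊔preds=⊥  new=[-5,1]  stable
  step 2. node 1  ⊔preds=[2,5]  new=[1,4]  old=⊥  +wl: 
  step 3. node 2  ⊔preds=[2,5]  new=[-3,5]  stable
  step 4. node 3  ⊔preds=[-3,5]  new=[-1,6]  old=⊥  +wl: 
  step 5. node 4  ⊔preds=⊥  new=[2,5]  stable
  step 6. node 5  ⊔preds=[-1,6]  new=[-2,6]  old=⊥  +wl: 4
  step 7. node 4  ⊔preds=[-2,6]  new=[0,6]  old=[2,5]  +wl: 1,2,3
  step 8. node 1  ⊔preds=[0,6]  new=[-1,5]  old=[1,4]  +wl: 
  step 9. node 2  ⊔preds=[0,6]  new=[-3,6]  old=[-3,5]  +wl: 
  step 10. node 3  ⊔preds=[-3,6]  new=[-1,6]  stable

Least fixpoint reached:
  node 0: [-5,1]
  node 1: [-1,5]
  node 2: [-3,6]
  node 3: [-1,6]
  node 4: [0,6]
  node 5: [-2,6]

[-5,6]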